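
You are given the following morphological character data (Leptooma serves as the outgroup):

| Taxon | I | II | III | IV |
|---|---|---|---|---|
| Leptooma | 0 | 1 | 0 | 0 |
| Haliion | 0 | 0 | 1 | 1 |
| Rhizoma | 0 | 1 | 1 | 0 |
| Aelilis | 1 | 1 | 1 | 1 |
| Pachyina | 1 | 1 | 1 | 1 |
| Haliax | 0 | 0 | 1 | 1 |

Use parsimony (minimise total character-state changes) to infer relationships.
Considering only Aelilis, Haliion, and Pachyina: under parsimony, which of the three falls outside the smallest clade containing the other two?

Haliion

Character polarity is set by the outgroup: the derived state is whichever differs from the outgroup's state, so for II the derived state is '0', and for the remaining characters it is '1'.
Only Aelilis and Pachyina show the derived state '1' for I, supporting them as a clade.
II: derived state '0' in Haliax and Haliion only — synapomorphy for {Haliax, Haliion}.
III (derived state '1') is shared by all ingroup taxa — unites the whole ingroup.
IV: derived state '1' in Aelilis, Haliax, Haliion, and Pachyina only — synapomorphy for {Aelilis, Haliax, Haliion, Pachyina}.
Most parsimonious ingroup topology: (((Haliion,Haliax),(Aelilis,Pachyina)),Rhizoma).
Aelilis and Pachyina share a more recent common ancestor with each other than either does with Haliion, so Haliion is the least closely related of the three.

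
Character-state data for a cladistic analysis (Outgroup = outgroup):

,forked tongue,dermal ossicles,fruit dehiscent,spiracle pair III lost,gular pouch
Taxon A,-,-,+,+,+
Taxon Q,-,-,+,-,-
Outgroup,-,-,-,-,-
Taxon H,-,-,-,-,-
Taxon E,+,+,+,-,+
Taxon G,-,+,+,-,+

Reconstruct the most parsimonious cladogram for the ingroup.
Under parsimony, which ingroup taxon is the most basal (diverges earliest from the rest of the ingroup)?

Taxon H

The outgroup has state '-' for every character, so '+' is the derived state throughout.
forked tongue: derived state '+' in Taxon E only — an autapomorphy, so it tells us nothing about relationships among taxa.
Only Taxon E and Taxon G show the derived state '+' for dermal ossicles, supporting them as a clade.
fruit dehiscent: derived state '+' in Taxon A, Taxon E, Taxon G, and Taxon Q only — synapomorphy for {Taxon A, Taxon E, Taxon G, Taxon Q}.
spiracle pair III lost: derived state '+' in Taxon A only — an autapomorphy, so it tells us nothing about relationships among taxa.
gular pouch: derived state '+' in Taxon A, Taxon E, and Taxon G only — synapomorphy for {Taxon A, Taxon E, Taxon G}.
Most parsimonious ingroup topology: (((Taxon A,(Taxon G,Taxon E)),Taxon Q),Taxon H).
Taxon H is sister to the clade containing all other ingroup taxa, so it is the earliest-diverging (most basal) ingroup lineage.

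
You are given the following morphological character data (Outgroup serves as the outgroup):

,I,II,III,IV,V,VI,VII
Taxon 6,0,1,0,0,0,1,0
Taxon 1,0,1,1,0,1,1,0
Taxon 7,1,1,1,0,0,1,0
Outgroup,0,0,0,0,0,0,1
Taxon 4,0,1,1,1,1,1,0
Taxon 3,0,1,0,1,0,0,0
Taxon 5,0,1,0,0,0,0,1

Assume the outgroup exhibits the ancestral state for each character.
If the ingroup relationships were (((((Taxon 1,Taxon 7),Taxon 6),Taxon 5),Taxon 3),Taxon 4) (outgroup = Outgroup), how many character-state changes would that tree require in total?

12

Map each character onto (((((Taxon 1,Taxon 7),Taxon 6),Taxon 5),Taxon 3),Taxon 4) (rooted by Outgroup) and count the minimum state changes it requires (Fitch parsimony):
I: 1; II: 1; III: 2; IV: 2; V: 2; VI: 2; VII: 2.
Total tree length = 12.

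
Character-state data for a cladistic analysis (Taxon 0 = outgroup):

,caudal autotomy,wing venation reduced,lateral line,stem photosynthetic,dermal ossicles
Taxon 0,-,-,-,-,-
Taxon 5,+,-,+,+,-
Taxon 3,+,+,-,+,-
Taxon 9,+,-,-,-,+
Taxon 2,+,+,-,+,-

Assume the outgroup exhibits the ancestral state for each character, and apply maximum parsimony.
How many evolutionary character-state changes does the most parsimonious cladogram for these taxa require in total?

The outgroup has state '-' for every character, so '+' is the derived state throughout.
All ingroup taxa share the derived state '+' for caudal autotomy; it defines the ingroup but does not resolve relationships within it.
wing venation reduced (derived state '+') is shared by Taxon 2 and Taxon 3 — a synapomorphy uniting that clade.
lateral line (derived state '+') is unique to Taxon 5 (autapomorphy; uninformative for grouping).
stem photosynthetic: derived state '+' in Taxon 2, Taxon 3, and Taxon 5 only — synapomorphy for {Taxon 2, Taxon 3, Taxon 5}.
dermal ossicles: derived state '+' in Taxon 9 only — an autapomorphy, so it tells us nothing about relationships among taxa.
Most parsimonious ingroup topology: ((Taxon 5,(Taxon 3,Taxon 2)),Taxon 9).
Changes per character on this tree: caudal autotomy: 1; wing venation reduced: 1; lateral line: 1; stem photosynthetic: 1; dermal ossicles: 1.
Total = 5.

5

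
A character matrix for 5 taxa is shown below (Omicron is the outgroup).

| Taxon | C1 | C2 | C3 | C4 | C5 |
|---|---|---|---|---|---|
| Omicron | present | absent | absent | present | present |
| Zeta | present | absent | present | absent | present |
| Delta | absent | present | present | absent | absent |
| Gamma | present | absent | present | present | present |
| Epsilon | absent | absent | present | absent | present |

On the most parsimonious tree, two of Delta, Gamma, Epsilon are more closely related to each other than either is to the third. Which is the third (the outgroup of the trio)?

Character polarity is set by the outgroup: the derived state is whichever differs from the outgroup's state, so for C1, C4, C5 the derived state is 'absent', and for the remaining characters it is 'present'.
C1 (derived state 'absent') is shared by Delta and Epsilon — a synapomorphy uniting that clade.
C2 (derived state 'present') is unique to Delta (autapomorphy; uninformative for grouping).
All ingroup taxa share the derived state 'present' for C3; it defines the ingroup but does not resolve relationships within it.
C4 (derived state 'absent') is shared by Delta, Epsilon, and Zeta — a synapomorphy uniting that clade.
C5: derived state 'absent' in Delta only — an autapomorphy, so it tells us nothing about relationships among taxa.
Most parsimonious ingroup topology: ((Zeta,(Delta,Epsilon)),Gamma).
Delta and Epsilon share a more recent common ancestor with each other than either does with Gamma, so Gamma is the least closely related of the three.

Gamma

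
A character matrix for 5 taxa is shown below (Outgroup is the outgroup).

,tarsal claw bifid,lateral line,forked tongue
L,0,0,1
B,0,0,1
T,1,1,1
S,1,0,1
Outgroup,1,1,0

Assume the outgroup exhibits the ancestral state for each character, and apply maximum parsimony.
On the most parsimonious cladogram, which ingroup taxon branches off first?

T

Character polarity is set by the outgroup: the derived state is whichever differs from the outgroup's state, so for tarsal claw bifid, lateral line the derived state is '0', and for the remaining characters it is '1'.
tarsal claw bifid (derived state '0') is shared by B and L — a synapomorphy uniting that clade.
Only B, L, and S show the derived state '0' for lateral line, supporting them as a clade.
All ingroup taxa share the derived state '1' for forked tongue; it defines the ingroup but does not resolve relationships within it.
Most parsimonious ingroup topology: ((S,(L,B)),T).
T is sister to the clade containing all other ingroup taxa, so it is the earliest-diverging (most basal) ingroup lineage.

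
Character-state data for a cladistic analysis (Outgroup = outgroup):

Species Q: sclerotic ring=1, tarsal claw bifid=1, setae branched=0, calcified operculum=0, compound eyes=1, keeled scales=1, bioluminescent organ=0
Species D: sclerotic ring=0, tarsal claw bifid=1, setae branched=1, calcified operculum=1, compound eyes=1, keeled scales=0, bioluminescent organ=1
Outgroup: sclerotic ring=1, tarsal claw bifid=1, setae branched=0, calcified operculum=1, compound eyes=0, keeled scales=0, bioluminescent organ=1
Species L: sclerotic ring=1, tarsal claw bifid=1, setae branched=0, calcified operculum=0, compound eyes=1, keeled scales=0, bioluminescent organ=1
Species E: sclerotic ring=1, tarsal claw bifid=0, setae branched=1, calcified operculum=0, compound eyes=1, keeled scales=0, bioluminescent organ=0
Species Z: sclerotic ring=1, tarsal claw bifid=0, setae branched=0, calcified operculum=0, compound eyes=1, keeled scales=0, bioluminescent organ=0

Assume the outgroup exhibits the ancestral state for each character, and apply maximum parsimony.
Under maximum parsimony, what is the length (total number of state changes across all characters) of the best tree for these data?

8

Character polarity is set by the outgroup: the derived state is whichever differs from the outgroup's state, so for sclerotic ring, tarsal claw bifid, calcified operculum, bioluminescent organ the derived state is '0', and for the remaining characters it is '1'.
sclerotic ring: derived state '0' in Species D only — an autapomorphy, so it tells us nothing about relationships among taxa.
tarsal claw bifid: derived state '0' in Species E and Species Z only — synapomorphy for {Species E, Species Z}.
setae branched groups Species D and Species E, which is incompatible with the clades supported by the remaining characters; treating it as convergent (homoplasy) costs fewer steps than any alternative tree.
calcified operculum (derived state '0') is shared by Species E, Species L, Species Q, and Species Z — a synapomorphy uniting that clade.
All ingroup taxa share the derived state '1' for compound eyes; it defines the ingroup but does not resolve relationships within it.
keeled scales (derived state '1') is unique to Species Q (autapomorphy; uninformative for grouping).
Only Species E, Species Q, and Species Z show the derived state '0' for bioluminescent organ, supporting them as a clade.
Most parsimonious ingroup topology: ((((Species E,Species Z),Species Q),Species L),Species D).
Changes per character on this tree: sclerotic ring: 1; tarsal claw bifid: 1; setae branched: 2; calcified operculum: 1; compound eyes: 1; keeled scales: 1; bioluminescent organ: 1.
Total = 8.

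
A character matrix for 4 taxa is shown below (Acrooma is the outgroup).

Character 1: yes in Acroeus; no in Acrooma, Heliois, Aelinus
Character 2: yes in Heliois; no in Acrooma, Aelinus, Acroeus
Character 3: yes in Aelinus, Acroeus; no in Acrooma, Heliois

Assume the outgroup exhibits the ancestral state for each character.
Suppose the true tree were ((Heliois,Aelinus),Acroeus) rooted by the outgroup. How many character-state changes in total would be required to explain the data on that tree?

Map each character onto ((Heliois,Aelinus),Acroeus) (rooted by Acrooma) and count the minimum state changes it requires (Fitch parsimony):
Character 1: 1; Character 2: 1; Character 3: 2.
Total tree length = 4.

4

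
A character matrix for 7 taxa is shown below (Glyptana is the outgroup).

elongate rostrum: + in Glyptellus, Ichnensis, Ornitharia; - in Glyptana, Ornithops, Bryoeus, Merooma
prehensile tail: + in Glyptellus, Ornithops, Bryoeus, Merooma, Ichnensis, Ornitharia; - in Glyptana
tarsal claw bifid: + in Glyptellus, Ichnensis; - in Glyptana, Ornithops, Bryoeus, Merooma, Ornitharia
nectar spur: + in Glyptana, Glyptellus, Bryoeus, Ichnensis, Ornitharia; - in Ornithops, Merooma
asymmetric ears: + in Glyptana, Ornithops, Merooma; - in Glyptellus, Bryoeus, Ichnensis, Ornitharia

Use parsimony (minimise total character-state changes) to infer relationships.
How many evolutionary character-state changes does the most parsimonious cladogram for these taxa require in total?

5

Character polarity is set by the outgroup: the derived state is whichever differs from the outgroup's state, so for nectar spur, asymmetric ears the derived state is '-', and for the remaining characters it is '+'.
Only Glyptellus, Ichnensis, and Ornitharia show the derived state '+' for elongate rostrum, supporting them as a clade.
prehensile tail (derived state '+') is shared by all ingroup taxa — unites the whole ingroup.
tarsal claw bifid (derived state '+') is shared by Glyptellus and Ichnensis — a synapomorphy uniting that clade.
nectar spur (derived state '-') is shared by Merooma and Ornithops — a synapomorphy uniting that clade.
asymmetric ears: derived state '-' in Bryoeus, Glyptellus, Ichnensis, and Ornitharia only — synapomorphy for {Bryoeus, Glyptellus, Ichnensis, Ornitharia}.
Most parsimonious ingroup topology: ((((Glyptellus,Ichnensis),Ornitharia),Bryoeus),(Ornithops,Merooma)).
Changes per character on this tree: elongate rostrum: 1; prehensile tail: 1; tarsal claw bifid: 1; nectar spur: 1; asymmetric ears: 1.
Total = 5.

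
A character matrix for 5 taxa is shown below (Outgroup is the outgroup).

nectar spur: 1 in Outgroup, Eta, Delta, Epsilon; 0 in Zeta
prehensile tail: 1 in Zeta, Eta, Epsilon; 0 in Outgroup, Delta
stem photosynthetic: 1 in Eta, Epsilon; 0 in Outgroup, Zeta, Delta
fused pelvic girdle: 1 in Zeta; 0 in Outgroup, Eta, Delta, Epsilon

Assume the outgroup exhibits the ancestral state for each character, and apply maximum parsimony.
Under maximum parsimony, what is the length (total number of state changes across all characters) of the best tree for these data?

4

Character polarity is set by the outgroup: the derived state is whichever differs from the outgroup's state, so for nectar spur the derived state is '0', and for the remaining characters it is '1'.
nectar spur: derived state '0' in Zeta only — an autapomorphy, so it tells us nothing about relationships among taxa.
prehensile tail: derived state '1' in Epsilon, Eta, and Zeta only — synapomorphy for {Epsilon, Eta, Zeta}.
Only Epsilon and Eta show the derived state '1' for stem photosynthetic, supporting them as a clade.
fused pelvic girdle: derived state '1' in Zeta only — an autapomorphy, so it tells us nothing about relationships among taxa.
Most parsimonious ingroup topology: ((Zeta,(Eta,Epsilon)),Delta).
Changes per character on this tree: nectar spur: 1; prehensile tail: 1; stem photosynthetic: 1; fused pelvic girdle: 1.
Total = 4.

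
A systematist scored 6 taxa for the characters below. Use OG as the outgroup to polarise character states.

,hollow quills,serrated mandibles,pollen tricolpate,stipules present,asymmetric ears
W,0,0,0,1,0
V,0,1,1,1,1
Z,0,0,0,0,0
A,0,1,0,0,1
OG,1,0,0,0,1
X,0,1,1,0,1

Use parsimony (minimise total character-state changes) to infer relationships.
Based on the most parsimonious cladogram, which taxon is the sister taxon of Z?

Character polarity is set by the outgroup: the derived state is whichever differs from the outgroup's state, so for hollow quills, asymmetric ears the derived state is '0', and for the remaining characters it is '1'.
All ingroup taxa share the derived state '0' for hollow quills; it defines the ingroup but does not resolve relationships within it.
serrated mandibles (derived state '1') is shared by A, V, and X — a synapomorphy uniting that clade.
pollen tricolpate (derived state '1') is shared by V and X — a synapomorphy uniting that clade.
stipules present groups V and W, which is incompatible with the clades supported by the remaining characters; treating it as convergent (homoplasy) costs fewer steps than any alternative tree.
Only W and Z show the derived state '0' for asymmetric ears, supporting them as a clade.
Most parsimonious ingroup topology: (((V,X),A),(Z,W)).
Z and W form a cherry on this tree, so they are sister taxa.

W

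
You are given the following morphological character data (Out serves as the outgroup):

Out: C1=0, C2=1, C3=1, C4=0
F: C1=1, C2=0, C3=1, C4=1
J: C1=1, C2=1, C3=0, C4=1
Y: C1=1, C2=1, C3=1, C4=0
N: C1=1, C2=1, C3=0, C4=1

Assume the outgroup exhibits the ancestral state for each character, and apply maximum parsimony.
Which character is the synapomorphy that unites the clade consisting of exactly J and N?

Character polarity is set by the outgroup: the derived state is whichever differs from the outgroup's state, so for C2, C3 the derived state is '0', and for the remaining characters it is '1'.
C1 (derived state '1') is shared by all ingroup taxa — unites the whole ingroup.
C2: derived state '0' in F only — an autapomorphy, so it tells us nothing about relationships among taxa.
C3: derived state '0' in J and N only — synapomorphy for {J, N}.
C4 (derived state '1') is shared by F, J, and N — a synapomorphy uniting that clade.
Most parsimonious ingroup topology: ((F,(J,N)),Y).
The clade {J, N} is supported by C3: its derived state '0' occurs in exactly those taxa and in no other taxon (including the outgroup).

C3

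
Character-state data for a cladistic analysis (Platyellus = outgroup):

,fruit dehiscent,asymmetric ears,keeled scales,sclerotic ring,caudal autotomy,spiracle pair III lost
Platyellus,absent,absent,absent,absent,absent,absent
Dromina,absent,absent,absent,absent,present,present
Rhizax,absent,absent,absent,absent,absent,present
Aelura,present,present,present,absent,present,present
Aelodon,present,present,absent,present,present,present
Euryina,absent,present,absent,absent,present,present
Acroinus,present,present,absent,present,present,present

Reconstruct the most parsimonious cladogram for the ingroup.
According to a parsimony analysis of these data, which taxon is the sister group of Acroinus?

The outgroup has state 'absent' for every character, so 'present' is the derived state throughout.
fruit dehiscent: derived state 'present' in Acroinus, Aelodon, and Aelura only — synapomorphy for {Acroinus, Aelodon, Aelura}.
asymmetric ears (derived state 'present') is shared by Acroinus, Aelodon, Aelura, and Euryina — a synapomorphy uniting that clade.
keeled scales: derived state 'present' in Aelura only — an autapomorphy, so it tells us nothing about relationships among taxa.
sclerotic ring (derived state 'present') is shared by Acroinus and Aelodon — a synapomorphy uniting that clade.
caudal autotomy: derived state 'present' in Acroinus, Aelodon, Aelura, Dromina, and Euryina only — synapomorphy for {Acroinus, Aelodon, Aelura, Dromina, Euryina}.
spiracle pair III lost (derived state 'present') is shared by all ingroup taxa — unites the whole ingroup.
Most parsimonious ingroup topology: ((Dromina,((Aelura,(Aelodon,Acroinus)),Euryina)),Rhizax).
Acroinus and Aelodon form a cherry on this tree, so they are sister taxa.

Aelodon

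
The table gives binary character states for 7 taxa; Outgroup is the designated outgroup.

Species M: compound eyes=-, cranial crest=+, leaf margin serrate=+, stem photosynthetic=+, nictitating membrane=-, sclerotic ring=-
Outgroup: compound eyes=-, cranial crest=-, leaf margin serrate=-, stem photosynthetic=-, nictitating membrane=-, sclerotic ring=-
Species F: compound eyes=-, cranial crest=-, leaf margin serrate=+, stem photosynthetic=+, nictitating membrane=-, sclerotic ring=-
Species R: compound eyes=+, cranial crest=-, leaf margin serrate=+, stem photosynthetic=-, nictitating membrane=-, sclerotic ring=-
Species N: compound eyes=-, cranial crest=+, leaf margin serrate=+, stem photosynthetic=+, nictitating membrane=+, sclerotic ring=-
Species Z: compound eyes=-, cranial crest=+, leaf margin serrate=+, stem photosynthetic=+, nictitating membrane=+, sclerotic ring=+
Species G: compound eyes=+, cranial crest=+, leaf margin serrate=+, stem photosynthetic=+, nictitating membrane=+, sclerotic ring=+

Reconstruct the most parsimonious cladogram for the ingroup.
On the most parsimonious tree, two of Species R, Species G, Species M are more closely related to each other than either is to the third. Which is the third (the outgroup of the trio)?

The outgroup has state '-' for every character, so '+' is the derived state throughout.
compound eyes groups Species G and Species R, which is incompatible with the clades supported by the remaining characters; treating it as convergent (homoplasy) costs fewer steps than any alternative tree.
cranial crest (derived state '+') is shared by Species G, Species M, Species N, and Species Z — a synapomorphy uniting that clade.
All ingroup taxa share the derived state '+' for leaf margin serrate; it defines the ingroup but does not resolve relationships within it.
stem photosynthetic: derived state '+' in Species F, Species G, Species M, Species N, and Species Z only — synapomorphy for {Species F, Species G, Species M, Species N, Species Z}.
Only Species G, Species N, and Species Z show the derived state '+' for nictitating membrane, supporting them as a clade.
sclerotic ring: derived state '+' in Species G and Species Z only — synapomorphy for {Species G, Species Z}.
Most parsimonious ingroup topology: (Species R,(((Species N,(Species Z,Species G)),Species M),Species F)).
Species M and Species G share a more recent common ancestor with each other than either does with Species R, so Species R is the least closely related of the three.

Species R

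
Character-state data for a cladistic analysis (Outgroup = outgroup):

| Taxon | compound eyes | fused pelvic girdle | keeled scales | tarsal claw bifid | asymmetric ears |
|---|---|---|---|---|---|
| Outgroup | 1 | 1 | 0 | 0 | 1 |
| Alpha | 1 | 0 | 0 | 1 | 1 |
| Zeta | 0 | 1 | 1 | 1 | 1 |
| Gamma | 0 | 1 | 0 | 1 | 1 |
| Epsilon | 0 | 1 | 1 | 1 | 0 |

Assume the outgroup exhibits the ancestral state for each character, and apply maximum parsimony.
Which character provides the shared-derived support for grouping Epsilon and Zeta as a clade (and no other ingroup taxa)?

keeled scales

Character polarity is set by the outgroup: the derived state is whichever differs from the outgroup's state, so for compound eyes, fused pelvic girdle, asymmetric ears the derived state is '0', and for the remaining characters it is '1'.
compound eyes (derived state '0') is shared by Epsilon, Gamma, and Zeta — a synapomorphy uniting that clade.
fused pelvic girdle (derived state '0') is unique to Alpha (autapomorphy; uninformative for grouping).
keeled scales (derived state '1') is shared by Epsilon and Zeta — a synapomorphy uniting that clade.
All ingroup taxa share the derived state '1' for tarsal claw bifid; it defines the ingroup but does not resolve relationships within it.
asymmetric ears (derived state '0') is unique to Epsilon (autapomorphy; uninformative for grouping).
Most parsimonious ingroup topology: (Alpha,((Zeta,Epsilon),Gamma)).
The clade {Epsilon, Zeta} is supported by keeled scales: its derived state '1' occurs in exactly those taxa and in no other taxon (including the outgroup).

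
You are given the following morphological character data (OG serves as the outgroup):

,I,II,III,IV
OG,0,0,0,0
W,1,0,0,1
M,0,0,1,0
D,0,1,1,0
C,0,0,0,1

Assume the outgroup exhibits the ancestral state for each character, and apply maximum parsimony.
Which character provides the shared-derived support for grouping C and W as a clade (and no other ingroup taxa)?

IV

The outgroup has state '0' for every character, so '1' is the derived state throughout.
I (derived state '1') is unique to W (autapomorphy; uninformative for grouping).
II (derived state '1') is unique to D (autapomorphy; uninformative for grouping).
III: derived state '1' in D and M only — synapomorphy for {D, M}.
IV (derived state '1') is shared by C and W — a synapomorphy uniting that clade.
Most parsimonious ingroup topology: ((W,C),(M,D)).
The clade {C, W} is supported by IV: its derived state '1' occurs in exactly those taxa and in no other taxon (including the outgroup).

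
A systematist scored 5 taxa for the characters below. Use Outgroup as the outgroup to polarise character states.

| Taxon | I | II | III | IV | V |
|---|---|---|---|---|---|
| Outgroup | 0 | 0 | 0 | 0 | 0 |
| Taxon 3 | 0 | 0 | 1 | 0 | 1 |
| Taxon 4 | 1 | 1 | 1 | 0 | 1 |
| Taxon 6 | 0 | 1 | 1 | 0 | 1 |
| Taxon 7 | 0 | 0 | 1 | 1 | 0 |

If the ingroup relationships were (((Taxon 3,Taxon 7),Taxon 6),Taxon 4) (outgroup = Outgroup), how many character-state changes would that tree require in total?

7

Map each character onto (((Taxon 3,Taxon 7),Taxon 6),Taxon 4) (rooted by Outgroup) and count the minimum state changes it requires (Fitch parsimony):
I: 1; II: 2; III: 1; IV: 1; V: 2.
Total tree length = 7.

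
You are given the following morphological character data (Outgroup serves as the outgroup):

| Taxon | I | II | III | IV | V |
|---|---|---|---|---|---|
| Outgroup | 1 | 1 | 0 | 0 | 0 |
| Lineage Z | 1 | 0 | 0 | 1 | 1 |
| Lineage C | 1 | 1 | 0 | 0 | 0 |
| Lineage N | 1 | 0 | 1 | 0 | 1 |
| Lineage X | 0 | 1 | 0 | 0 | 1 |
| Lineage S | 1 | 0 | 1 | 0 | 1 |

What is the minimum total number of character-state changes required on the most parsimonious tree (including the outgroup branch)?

Character polarity is set by the outgroup: the derived state is whichever differs from the outgroup's state, so for I, II the derived state is '0', and for the remaining characters it is '1'.
I (derived state '0') is unique to Lineage X (autapomorphy; uninformative for grouping).
II: derived state '0' in Lineage N, Lineage S, and Lineage Z only — synapomorphy for {Lineage N, Lineage S, Lineage Z}.
III (derived state '1') is shared by Lineage N and Lineage S — a synapomorphy uniting that clade.
IV: derived state '1' in Lineage Z only — an autapomorphy, so it tells us nothing about relationships among taxa.
V (derived state '1') is shared by Lineage N, Lineage S, Lineage X, and Lineage Z — a synapomorphy uniting that clade.
Most parsimonious ingroup topology: (((Lineage Z,(Lineage N,Lineage S)),Lineage X),Lineage C).
Changes per character on this tree: I: 1; II: 1; III: 1; IV: 1; V: 1.
Total = 5.

5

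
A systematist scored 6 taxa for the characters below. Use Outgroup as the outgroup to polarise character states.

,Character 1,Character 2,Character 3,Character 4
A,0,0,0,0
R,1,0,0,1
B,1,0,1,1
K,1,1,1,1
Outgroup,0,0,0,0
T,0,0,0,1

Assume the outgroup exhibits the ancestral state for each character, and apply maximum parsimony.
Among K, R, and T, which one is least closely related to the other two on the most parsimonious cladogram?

The outgroup has state '0' for every character, so '1' is the derived state throughout.
Character 1: derived state '1' in B, K, and R only — synapomorphy for {B, K, R}.
Character 2 (derived state '1') is unique to K (autapomorphy; uninformative for grouping).
Character 3 (derived state '1') is shared by B and K — a synapomorphy uniting that clade.
Character 4 (derived state '1') is shared by B, K, R, and T — a synapomorphy uniting that clade.
Most parsimonious ingroup topology: (A,(((K,B),R),T)).
K and R share a more recent common ancestor with each other than either does with T, so T is the least closely related of the three.

T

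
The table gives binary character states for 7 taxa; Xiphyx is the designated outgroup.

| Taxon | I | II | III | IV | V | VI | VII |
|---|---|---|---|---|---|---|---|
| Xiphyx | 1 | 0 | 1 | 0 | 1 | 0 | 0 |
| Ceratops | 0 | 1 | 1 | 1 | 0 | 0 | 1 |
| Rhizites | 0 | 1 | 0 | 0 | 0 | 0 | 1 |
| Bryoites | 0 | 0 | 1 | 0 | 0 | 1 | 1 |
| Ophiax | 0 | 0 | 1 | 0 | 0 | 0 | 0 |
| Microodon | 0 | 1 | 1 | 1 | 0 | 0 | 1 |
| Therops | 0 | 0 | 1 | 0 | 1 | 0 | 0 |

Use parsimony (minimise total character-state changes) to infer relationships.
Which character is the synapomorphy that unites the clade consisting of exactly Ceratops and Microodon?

IV

Character polarity is set by the outgroup: the derived state is whichever differs from the outgroup's state, so for I, III, V the derived state is '0', and for the remaining characters it is '1'.
I (derived state '0') is shared by all ingroup taxa — unites the whole ingroup.
Only Ceratops, Microodon, and Rhizites show the derived state '1' for II, supporting them as a clade.
III: derived state '0' in Rhizites only — an autapomorphy, so it tells us nothing about relationships among taxa.
IV (derived state '1') is shared by Ceratops and Microodon — a synapomorphy uniting that clade.
Only Bryoites, Ceratops, Microodon, Ophiax, and Rhizites show the derived state '0' for V, supporting them as a clade.
VI: derived state '1' in Bryoites only — an autapomorphy, so it tells us nothing about relationships among taxa.
Only Bryoites, Ceratops, Microodon, and Rhizites show the derived state '1' for VII, supporting them as a clade.
Most parsimonious ingroup topology: (((((Ceratops,Microodon),Rhizites),Bryoites),Ophiax),Therops).
The clade {Ceratops, Microodon} is supported by IV: its derived state '1' occurs in exactly those taxa and in no other taxon (including the outgroup).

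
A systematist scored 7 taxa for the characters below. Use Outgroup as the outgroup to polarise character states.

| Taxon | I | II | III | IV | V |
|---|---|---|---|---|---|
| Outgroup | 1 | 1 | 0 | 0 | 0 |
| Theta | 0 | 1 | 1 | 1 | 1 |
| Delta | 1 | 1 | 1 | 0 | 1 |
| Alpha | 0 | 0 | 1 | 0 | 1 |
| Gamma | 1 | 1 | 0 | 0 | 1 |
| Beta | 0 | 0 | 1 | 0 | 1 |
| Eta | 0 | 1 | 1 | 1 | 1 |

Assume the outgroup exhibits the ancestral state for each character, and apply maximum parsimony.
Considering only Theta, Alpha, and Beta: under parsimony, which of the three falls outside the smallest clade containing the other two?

Theta

Character polarity is set by the outgroup: the derived state is whichever differs from the outgroup's state, so for I, II the derived state is '0', and for the remaining characters it is '1'.
I: derived state '0' in Alpha, Beta, Eta, and Theta only — synapomorphy for {Alpha, Beta, Eta, Theta}.
II: derived state '0' in Alpha and Beta only — synapomorphy for {Alpha, Beta}.
III: derived state '1' in Alpha, Beta, Delta, Eta, and Theta only — synapomorphy for {Alpha, Beta, Delta, Eta, Theta}.
IV (derived state '1') is shared by Eta and Theta — a synapomorphy uniting that clade.
V (derived state '1') is shared by all ingroup taxa — unites the whole ingroup.
Most parsimonious ingroup topology: ((((Theta,Eta),(Alpha,Beta)),Delta),Gamma).
Beta and Alpha share a more recent common ancestor with each other than either does with Theta, so Theta is the least closely related of the three.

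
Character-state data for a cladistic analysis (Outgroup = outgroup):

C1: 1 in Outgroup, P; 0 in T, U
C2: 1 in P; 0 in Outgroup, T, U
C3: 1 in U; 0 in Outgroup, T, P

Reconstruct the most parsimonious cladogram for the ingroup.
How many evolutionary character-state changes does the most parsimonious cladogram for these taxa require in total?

3

Character polarity is set by the outgroup: the derived state is whichever differs from the outgroup's state, so for C1 the derived state is '0', and for the remaining characters it is '1'.
C1: derived state '0' in T and U only — synapomorphy for {T, U}.
C2: derived state '1' in P only — an autapomorphy, so it tells us nothing about relationships among taxa.
C3 (derived state '1') is unique to U (autapomorphy; uninformative for grouping).
Most parsimonious ingroup topology: ((T,U),P).
Changes per character on this tree: C1: 1; C2: 1; C3: 1.
Total = 3.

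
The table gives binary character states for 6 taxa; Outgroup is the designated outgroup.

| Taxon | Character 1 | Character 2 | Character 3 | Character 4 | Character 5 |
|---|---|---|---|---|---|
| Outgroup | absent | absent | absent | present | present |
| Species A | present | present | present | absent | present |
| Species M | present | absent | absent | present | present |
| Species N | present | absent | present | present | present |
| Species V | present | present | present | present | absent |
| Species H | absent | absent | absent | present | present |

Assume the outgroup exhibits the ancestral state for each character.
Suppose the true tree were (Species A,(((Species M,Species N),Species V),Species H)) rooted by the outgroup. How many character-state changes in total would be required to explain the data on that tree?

Map each character onto (Species A,(((Species M,Species N),Species V),Species H)) (rooted by Outgroup) and count the minimum state changes it requires (Fitch parsimony):
Character 1: 2; Character 2: 2; Character 3: 3; Character 4: 1; Character 5: 1.
Total tree length = 9.

9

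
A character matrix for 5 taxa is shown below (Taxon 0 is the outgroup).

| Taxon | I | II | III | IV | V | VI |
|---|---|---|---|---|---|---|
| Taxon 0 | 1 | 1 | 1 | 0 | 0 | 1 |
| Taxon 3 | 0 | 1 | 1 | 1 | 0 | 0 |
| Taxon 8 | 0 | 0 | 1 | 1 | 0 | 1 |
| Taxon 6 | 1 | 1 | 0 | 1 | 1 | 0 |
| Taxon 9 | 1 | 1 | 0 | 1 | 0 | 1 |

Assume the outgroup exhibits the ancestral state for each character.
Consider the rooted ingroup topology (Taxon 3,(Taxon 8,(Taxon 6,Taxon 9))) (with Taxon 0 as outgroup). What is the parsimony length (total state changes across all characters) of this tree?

Map each character onto (Taxon 3,(Taxon 8,(Taxon 6,Taxon 9))) (rooted by Taxon 0) and count the minimum state changes it requires (Fitch parsimony):
I: 2; II: 1; III: 1; IV: 1; V: 1; VI: 2.
Total tree length = 8.

8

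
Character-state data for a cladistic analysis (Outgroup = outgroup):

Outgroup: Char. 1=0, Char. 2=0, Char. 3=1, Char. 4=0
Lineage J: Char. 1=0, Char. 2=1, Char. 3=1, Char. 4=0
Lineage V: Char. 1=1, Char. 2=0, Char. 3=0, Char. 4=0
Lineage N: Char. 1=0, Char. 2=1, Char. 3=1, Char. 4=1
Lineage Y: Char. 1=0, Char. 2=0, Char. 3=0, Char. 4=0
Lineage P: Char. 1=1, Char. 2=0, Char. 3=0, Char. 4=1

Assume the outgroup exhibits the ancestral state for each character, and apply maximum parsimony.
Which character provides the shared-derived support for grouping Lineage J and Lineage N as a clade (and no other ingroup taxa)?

Character polarity is set by the outgroup: the derived state is whichever differs from the outgroup's state, so for Char. 3 the derived state is '0', and for the remaining characters it is '1'.
Char. 1 (derived state '1') is shared by Lineage P and Lineage V — a synapomorphy uniting that clade.
Char. 2: derived state '1' in Lineage J and Lineage N only — synapomorphy for {Lineage J, Lineage N}.
Only Lineage P, Lineage V, and Lineage Y show the derived state '0' for Char. 3, supporting them as a clade.
Char. 4 groups Lineage N and Lineage P, which is incompatible with the clades supported by the remaining characters; treating it as convergent (homoplasy) costs fewer steps than any alternative tree.
Most parsimonious ingroup topology: ((Lineage J,Lineage N),((Lineage V,Lineage P),Lineage Y)).
The clade {Lineage J, Lineage N} is supported by Char. 2: its derived state '1' occurs in exactly those taxa and in no other taxon (including the outgroup).

Char. 2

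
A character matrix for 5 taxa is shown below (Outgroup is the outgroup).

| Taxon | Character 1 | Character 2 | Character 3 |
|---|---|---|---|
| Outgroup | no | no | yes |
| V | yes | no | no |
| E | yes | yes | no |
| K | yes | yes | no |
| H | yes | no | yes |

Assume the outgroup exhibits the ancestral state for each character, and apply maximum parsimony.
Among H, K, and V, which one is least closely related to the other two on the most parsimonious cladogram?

H

Character polarity is set by the outgroup: the derived state is whichever differs from the outgroup's state, so for Character 3 the derived state is 'no', and for the remaining characters it is 'yes'.
Character 1 (derived state 'yes') is shared by all ingroup taxa — unites the whole ingroup.
Character 2: derived state 'yes' in E and K only — synapomorphy for {E, K}.
Only E, K, and V show the derived state 'no' for Character 3, supporting them as a clade.
Most parsimonious ingroup topology: ((V,(E,K)),H).
K and V share a more recent common ancestor with each other than either does with H, so H is the least closely related of the three.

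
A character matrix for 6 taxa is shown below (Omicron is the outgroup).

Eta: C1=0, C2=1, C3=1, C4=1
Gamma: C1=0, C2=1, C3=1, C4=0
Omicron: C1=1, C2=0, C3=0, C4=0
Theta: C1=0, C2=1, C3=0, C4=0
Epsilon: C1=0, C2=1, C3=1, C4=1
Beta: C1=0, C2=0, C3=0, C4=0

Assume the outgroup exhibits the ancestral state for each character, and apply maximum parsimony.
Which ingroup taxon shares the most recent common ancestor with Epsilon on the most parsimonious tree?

Character polarity is set by the outgroup: the derived state is whichever differs from the outgroup's state, so for C1 the derived state is '0', and for the remaining characters it is '1'.
All ingroup taxa share the derived state '0' for C1; it defines the ingroup but does not resolve relationships within it.
C2: derived state '1' in Epsilon, Eta, Gamma, and Theta only — synapomorphy for {Epsilon, Eta, Gamma, Theta}.
C3: derived state '1' in Epsilon, Eta, and Gamma only — synapomorphy for {Epsilon, Eta, Gamma}.
Only Epsilon and Eta show the derived state '1' for C4, supporting them as a clade.
Most parsimonious ingroup topology: (((Gamma,(Eta,Epsilon)),Theta),Beta).
Epsilon and Eta form a cherry on this tree, so they are sister taxa.

Eta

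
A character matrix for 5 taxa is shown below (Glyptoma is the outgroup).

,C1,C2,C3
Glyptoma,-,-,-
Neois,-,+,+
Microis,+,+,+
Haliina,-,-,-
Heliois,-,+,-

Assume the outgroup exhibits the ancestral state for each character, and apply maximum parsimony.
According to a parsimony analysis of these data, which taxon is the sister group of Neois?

Microis

The outgroup has state '-' for every character, so '+' is the derived state throughout.
C1: derived state '+' in Microis only — an autapomorphy, so it tells us nothing about relationships among taxa.
C2 (derived state '+') is shared by Heliois, Microis, and Neois — a synapomorphy uniting that clade.
C3 (derived state '+') is shared by Microis and Neois — a synapomorphy uniting that clade.
Most parsimonious ingroup topology: (((Neois,Microis),Heliois),Haliina).
Neois and Microis form a cherry on this tree, so they are sister taxa.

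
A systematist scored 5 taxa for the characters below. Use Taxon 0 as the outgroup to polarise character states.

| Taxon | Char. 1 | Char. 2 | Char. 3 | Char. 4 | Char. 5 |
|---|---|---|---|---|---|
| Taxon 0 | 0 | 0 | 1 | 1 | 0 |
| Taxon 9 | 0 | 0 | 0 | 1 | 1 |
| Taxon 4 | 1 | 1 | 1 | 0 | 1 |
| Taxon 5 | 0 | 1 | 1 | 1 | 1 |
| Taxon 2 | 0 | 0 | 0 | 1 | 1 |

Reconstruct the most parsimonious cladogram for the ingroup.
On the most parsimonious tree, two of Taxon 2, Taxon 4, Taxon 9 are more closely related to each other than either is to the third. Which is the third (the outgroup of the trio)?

Taxon 4

Character polarity is set by the outgroup: the derived state is whichever differs from the outgroup's state, so for Char. 3, Char. 4 the derived state is '0', and for the remaining characters it is '1'.
Char. 1 (derived state '1') is unique to Taxon 4 (autapomorphy; uninformative for grouping).
Only Taxon 4 and Taxon 5 show the derived state '1' for Char. 2, supporting them as a clade.
Char. 3 (derived state '0') is shared by Taxon 2 and Taxon 9 — a synapomorphy uniting that clade.
Char. 4: derived state '0' in Taxon 4 only — an autapomorphy, so it tells us nothing about relationships among taxa.
All ingroup taxa share the derived state '1' for Char. 5; it defines the ingroup but does not resolve relationships within it.
Most parsimonious ingroup topology: ((Taxon 9,Taxon 2),(Taxon 4,Taxon 5)).
Taxon 2 and Taxon 9 share a more recent common ancestor with each other than either does with Taxon 4, so Taxon 4 is the least closely related of the three.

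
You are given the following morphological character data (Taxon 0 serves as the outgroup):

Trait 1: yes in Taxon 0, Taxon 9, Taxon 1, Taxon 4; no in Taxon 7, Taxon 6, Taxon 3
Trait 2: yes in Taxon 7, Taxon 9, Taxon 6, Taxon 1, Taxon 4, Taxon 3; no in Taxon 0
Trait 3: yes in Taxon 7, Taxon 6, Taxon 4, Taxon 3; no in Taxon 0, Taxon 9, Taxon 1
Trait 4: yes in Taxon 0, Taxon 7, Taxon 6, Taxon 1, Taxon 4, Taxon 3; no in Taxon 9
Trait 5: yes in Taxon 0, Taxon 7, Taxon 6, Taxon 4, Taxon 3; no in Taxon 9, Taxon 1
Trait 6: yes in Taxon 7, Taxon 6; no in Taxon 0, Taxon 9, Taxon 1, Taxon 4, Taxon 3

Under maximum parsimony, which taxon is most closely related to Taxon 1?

Taxon 9

Character polarity is set by the outgroup: the derived state is whichever differs from the outgroup's state, so for Trait 1, Trait 4, Trait 5 the derived state is 'no', and for the remaining characters it is 'yes'.
Trait 1: derived state 'no' in Taxon 3, Taxon 6, and Taxon 7 only — synapomorphy for {Taxon 3, Taxon 6, Taxon 7}.
Trait 2 (derived state 'yes') is shared by all ingroup taxa — unites the whole ingroup.
Only Taxon 3, Taxon 4, Taxon 6, and Taxon 7 show the derived state 'yes' for Trait 3, supporting them as a clade.
Trait 4 (derived state 'no') is unique to Taxon 9 (autapomorphy; uninformative for grouping).
Only Taxon 1 and Taxon 9 show the derived state 'no' for Trait 5, supporting them as a clade.
Only Taxon 6 and Taxon 7 show the derived state 'yes' for Trait 6, supporting them as a clade.
Most parsimonious ingroup topology: ((((Taxon 7,Taxon 6),Taxon 3),Taxon 4),(Taxon 9,Taxon 1)).
Taxon 1 and Taxon 9 form a cherry on this tree, so they are sister taxa.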